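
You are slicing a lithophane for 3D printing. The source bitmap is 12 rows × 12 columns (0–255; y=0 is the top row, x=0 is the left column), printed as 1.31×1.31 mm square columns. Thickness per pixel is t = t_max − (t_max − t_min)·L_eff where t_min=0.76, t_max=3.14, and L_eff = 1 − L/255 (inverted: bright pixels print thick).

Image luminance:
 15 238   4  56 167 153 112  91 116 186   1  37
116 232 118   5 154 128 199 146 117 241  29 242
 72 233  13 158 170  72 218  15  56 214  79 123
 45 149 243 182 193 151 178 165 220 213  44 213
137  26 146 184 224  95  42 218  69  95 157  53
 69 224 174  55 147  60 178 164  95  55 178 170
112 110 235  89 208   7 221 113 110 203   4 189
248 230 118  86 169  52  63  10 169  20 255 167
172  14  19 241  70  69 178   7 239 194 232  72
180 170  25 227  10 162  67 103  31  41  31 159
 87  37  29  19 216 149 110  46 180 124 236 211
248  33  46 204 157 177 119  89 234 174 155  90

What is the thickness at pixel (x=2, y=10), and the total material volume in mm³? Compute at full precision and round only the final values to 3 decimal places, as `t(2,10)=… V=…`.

t(2,10)=1.031 V=482.650

span = t_max - t_min = 3.14 - 0.76 = 2.380
L(2,10) = 29, L_eff = 1 - 29/255 = 0.886275 (inverted)
t(2,10) = 3.14 - 2.380·0.886275 = 1.031
Σt over all 12·12 pixels = 281.248
V = pitch²·Σt = 1.31²·281.248 = 482.650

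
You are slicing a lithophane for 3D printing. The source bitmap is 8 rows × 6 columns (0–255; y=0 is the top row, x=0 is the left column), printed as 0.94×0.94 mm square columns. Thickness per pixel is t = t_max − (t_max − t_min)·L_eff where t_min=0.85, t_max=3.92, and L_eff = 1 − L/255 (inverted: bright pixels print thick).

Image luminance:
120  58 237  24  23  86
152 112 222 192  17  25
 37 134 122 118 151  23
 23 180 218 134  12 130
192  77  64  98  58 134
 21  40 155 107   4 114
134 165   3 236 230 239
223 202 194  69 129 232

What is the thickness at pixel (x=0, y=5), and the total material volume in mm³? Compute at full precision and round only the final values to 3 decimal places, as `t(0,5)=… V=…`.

span = t_max - t_min = 3.92 - 0.85 = 3.070
L(0,5) = 21, L_eff = 1 - 21/255 = 0.917647 (inverted)
t(0,5) = 3.92 - 3.070·0.917647 = 1.103
Σt over all 8·6 pixels = 92703/850 ≈ 109.0623529
V = pitch²·Σt = 0.94²·92703/850 = 96.367

t(0,5)=1.103 V=96.367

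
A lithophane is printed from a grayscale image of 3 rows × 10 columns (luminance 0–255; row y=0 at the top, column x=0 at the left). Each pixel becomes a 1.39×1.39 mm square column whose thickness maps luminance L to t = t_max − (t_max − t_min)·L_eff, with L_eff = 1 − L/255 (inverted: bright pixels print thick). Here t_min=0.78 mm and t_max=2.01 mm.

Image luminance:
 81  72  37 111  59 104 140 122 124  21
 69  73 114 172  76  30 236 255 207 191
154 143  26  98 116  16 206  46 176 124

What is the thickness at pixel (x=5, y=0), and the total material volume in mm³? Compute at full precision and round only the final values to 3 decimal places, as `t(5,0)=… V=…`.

t(5,0)=1.282 V=76.888

span = t_max - t_min = 2.01 - 0.78 = 1.230
L(5,0) = 104, L_eff = 1 - 104/255 = 0.592157 (inverted)
t(5,0) = 2.01 - 1.230·0.592157 = 1.282
Σt over all 3·10 pixels = 338259/8500 ≈ 39.7951765
V = pitch²·Σt = 1.39²·338259/8500 = 76.888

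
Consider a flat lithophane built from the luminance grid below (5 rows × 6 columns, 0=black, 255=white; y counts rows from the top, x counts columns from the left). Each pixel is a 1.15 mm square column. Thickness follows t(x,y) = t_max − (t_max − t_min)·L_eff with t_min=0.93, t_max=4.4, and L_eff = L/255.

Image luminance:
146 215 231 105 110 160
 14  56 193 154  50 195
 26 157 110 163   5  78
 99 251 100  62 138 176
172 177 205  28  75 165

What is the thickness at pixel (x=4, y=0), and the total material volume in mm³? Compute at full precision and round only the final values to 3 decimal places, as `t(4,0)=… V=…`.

span = t_max - t_min = 4.4 - 0.93 = 3.470
L(4,0) = 110, L_eff = 110/255 = 0.431373
t(4,0) = 4.4 - 3.470·0.431373 = 2.903
Σt over all 5·6 pixels = 170154/2125 ≈ 80.0724706
V = pitch²·Σt = 1.15²·170154/2125 = 105.896

t(4,0)=2.903 V=105.896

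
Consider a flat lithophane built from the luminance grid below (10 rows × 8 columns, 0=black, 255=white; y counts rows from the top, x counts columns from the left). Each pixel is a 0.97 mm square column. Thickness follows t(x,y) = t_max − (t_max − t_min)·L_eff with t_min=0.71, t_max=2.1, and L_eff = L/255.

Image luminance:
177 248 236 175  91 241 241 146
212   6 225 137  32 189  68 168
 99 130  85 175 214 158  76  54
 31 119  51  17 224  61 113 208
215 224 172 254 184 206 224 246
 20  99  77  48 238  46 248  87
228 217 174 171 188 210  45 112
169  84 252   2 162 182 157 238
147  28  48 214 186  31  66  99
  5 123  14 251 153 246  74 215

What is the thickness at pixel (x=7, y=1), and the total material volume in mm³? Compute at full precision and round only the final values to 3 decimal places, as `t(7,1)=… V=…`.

span = t_max - t_min = 2.1 - 0.71 = 1.390
L(7,1) = 168, L_eff = 168/255 = 0.658824
t(7,1) = 2.1 - 1.390·0.658824 = 1.184
Σt over all 10·8 pixels = 1343723/12750 ≈ 105.3900392
V = pitch²·Σt = 0.97²·1343723/12750 = 99.161

t(7,1)=1.184 V=99.161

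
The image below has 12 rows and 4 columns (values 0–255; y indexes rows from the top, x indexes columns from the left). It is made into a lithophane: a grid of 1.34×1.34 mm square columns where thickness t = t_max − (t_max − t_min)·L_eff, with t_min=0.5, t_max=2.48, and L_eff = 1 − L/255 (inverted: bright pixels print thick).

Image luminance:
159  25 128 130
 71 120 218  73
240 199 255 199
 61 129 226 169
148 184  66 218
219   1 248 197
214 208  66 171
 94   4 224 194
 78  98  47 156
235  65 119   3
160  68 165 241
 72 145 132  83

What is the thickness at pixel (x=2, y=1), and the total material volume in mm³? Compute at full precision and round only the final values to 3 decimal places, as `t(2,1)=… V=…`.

t(2,1)=2.193 V=136.856

span = t_max - t_min = 2.48 - 0.5 = 1.980
L(2,1) = 218, L_eff = 1 - 218/255 = 0.145098 (inverted)
t(2,1) = 2.48 - 1.980·0.145098 = 2.193
Σt over all 12·4 pixels = 12957/170 ≈ 76.2176471
V = pitch²·Σt = 1.34²·12957/170 = 136.856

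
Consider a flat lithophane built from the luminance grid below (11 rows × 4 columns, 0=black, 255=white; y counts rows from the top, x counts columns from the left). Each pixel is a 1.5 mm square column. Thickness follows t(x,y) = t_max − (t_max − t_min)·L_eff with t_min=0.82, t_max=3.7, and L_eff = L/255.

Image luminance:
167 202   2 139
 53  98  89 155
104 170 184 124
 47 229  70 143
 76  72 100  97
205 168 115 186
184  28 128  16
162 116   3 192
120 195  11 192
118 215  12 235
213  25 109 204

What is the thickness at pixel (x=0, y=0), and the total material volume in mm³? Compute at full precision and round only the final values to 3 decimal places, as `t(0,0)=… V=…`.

t(0,0)=1.814 V=227.221

span = t_max - t_min = 3.7 - 0.82 = 2.880
L(0,0) = 167, L_eff = 167/255 = 0.654902
t(0,0) = 3.7 - 2.880·0.654902 = 1.814
Σt over all 11·4 pixels = 214598/2125 ≈ 100.9872941
V = pitch²·Σt = 1.5²·214598/2125 = 227.221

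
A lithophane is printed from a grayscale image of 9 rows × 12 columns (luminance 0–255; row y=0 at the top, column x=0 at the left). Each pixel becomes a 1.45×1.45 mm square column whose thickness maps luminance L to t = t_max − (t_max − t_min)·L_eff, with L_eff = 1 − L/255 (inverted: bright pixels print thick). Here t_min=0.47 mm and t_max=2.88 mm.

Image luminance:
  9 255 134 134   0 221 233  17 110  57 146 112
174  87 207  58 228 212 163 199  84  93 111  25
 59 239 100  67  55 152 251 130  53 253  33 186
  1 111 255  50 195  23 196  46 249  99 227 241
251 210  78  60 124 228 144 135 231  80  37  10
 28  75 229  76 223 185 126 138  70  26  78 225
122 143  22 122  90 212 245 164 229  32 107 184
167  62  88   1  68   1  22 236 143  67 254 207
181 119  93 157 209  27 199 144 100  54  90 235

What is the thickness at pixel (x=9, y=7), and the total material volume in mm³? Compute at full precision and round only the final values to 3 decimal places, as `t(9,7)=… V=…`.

t(9,7)=1.103 V=384.972

span = t_max - t_min = 2.88 - 0.47 = 2.410
L(9,7) = 67, L_eff = 1 - 67/255 = 0.737255 (inverted)
t(9,7) = 2.88 - 2.410·0.737255 = 1.103
Σt over all 9·12 pixels = 4669103/25500 ≈ 183.1020784
V = pitch²·Σt = 1.45²·4669103/25500 = 384.972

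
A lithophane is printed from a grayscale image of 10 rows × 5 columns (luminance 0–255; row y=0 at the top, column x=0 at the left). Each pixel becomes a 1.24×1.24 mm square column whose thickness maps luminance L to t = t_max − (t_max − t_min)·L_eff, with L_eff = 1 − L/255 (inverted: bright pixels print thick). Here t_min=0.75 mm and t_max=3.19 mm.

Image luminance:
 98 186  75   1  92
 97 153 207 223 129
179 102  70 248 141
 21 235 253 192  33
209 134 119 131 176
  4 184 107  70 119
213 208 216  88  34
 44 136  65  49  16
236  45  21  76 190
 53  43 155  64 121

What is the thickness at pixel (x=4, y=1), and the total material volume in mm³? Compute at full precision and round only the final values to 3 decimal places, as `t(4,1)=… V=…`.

t(4,1)=1.984 V=146.834

span = t_max - t_min = 3.19 - 0.75 = 2.440
L(4,1) = 129, L_eff = 1 - 129/255 = 0.494118 (inverted)
t(4,1) = 3.19 - 2.440·0.494118 = 1.984
Σt over all 10·5 pixels = 1217567/12750 ≈ 95.4954510
V = pitch²·Σt = 1.24²·1217567/12750 = 146.834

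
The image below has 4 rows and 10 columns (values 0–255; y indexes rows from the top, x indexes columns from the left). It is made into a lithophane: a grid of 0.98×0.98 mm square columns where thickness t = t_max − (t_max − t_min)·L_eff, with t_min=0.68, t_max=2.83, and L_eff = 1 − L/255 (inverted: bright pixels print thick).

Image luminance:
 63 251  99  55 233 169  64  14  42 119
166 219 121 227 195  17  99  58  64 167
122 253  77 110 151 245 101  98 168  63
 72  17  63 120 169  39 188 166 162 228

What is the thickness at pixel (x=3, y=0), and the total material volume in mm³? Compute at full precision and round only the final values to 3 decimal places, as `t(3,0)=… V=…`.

t(3,0)=1.144 V=67.048

span = t_max - t_min = 2.83 - 0.68 = 2.150
L(3,0) = 55, L_eff = 1 - 55/255 = 0.784314 (inverted)
t(3,0) = 2.83 - 2.150·0.784314 = 1.144
Σt over all 4·10 pixels = 178021/2550 ≈ 69.8121569
V = pitch²·Σt = 0.98²·178021/2550 = 67.048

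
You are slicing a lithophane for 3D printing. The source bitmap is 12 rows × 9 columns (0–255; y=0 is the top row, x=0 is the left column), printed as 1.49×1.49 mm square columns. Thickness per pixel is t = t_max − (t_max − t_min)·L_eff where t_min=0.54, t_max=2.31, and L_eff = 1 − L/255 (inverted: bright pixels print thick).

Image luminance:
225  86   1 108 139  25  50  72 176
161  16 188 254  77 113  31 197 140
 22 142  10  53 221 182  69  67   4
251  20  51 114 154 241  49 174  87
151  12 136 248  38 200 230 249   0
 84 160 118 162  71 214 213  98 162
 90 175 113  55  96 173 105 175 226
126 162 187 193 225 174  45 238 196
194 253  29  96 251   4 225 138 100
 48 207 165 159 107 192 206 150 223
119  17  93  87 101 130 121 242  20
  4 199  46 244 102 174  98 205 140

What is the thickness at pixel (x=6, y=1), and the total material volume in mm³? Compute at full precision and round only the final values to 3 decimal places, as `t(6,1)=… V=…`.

span = t_max - t_min = 2.31 - 0.54 = 1.770
L(6,1) = 31, L_eff = 1 - 31/255 = 0.878431 (inverted)
t(6,1) = 2.31 - 1.770·0.878431 = 0.755
Σt over all 12·9 pixels = 1331101/8500 ≈ 156.6001176
V = pitch²·Σt = 1.49²·1331101/8500 = 347.668

t(6,1)=0.755 V=347.668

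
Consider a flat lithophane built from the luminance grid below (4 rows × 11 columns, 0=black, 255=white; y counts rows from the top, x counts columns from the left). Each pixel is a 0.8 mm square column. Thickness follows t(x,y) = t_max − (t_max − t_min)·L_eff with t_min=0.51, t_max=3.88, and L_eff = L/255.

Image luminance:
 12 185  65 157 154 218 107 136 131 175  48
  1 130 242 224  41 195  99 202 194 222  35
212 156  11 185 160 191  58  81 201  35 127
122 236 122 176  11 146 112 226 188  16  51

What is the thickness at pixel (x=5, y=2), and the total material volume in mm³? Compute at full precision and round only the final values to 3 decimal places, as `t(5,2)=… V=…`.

t(5,2)=1.356 V=60.238

span = t_max - t_min = 3.88 - 0.51 = 3.370
L(5,2) = 191, L_eff = 191/255 = 0.749020
t(5,2) = 3.88 - 3.370·0.749020 = 1.356
Σt over all 4·11 pixels = 200009/2125 ≈ 94.1218824
V = pitch²·Σt = 0.8²·200009/2125 = 60.238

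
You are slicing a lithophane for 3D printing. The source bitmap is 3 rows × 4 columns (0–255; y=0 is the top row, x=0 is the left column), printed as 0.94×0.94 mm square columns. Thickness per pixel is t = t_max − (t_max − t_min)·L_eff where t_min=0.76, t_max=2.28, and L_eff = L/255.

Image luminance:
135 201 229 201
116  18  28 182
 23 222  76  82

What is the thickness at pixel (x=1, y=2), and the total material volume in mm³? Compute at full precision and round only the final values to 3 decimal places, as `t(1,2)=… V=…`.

t(1,2)=0.957 V=16.206

span = t_max - t_min = 2.28 - 0.76 = 1.520
L(1,2) = 222, L_eff = 222/255 = 0.870588
t(1,2) = 2.28 - 1.520·0.870588 = 0.957
Σt over all 3·4 pixels = 6878/375 ≈ 18.3413333
V = pitch²·Σt = 0.94²·6878/375 = 16.206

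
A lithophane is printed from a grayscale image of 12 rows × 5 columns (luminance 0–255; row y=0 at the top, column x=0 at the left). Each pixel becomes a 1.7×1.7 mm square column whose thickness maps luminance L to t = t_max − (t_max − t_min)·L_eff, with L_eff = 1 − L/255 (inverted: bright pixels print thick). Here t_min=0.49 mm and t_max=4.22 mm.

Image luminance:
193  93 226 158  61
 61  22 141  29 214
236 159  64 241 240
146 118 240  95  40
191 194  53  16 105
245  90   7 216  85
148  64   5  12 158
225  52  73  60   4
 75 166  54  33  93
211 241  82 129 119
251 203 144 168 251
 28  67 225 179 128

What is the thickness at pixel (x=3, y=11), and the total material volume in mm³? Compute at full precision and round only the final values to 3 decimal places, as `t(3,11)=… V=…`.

span = t_max - t_min = 4.22 - 0.49 = 3.730
L(3,11) = 179, L_eff = 1 - 179/255 = 0.298039 (inverted)
t(3,11) = 4.22 - 3.730·0.298039 = 3.108
Σt over all 12·5 pixels = 3594571/25500 ≈ 140.9635686
V = pitch²·Σt = 1.7²·3594571/25500 = 407.385

t(3,11)=3.108 V=407.385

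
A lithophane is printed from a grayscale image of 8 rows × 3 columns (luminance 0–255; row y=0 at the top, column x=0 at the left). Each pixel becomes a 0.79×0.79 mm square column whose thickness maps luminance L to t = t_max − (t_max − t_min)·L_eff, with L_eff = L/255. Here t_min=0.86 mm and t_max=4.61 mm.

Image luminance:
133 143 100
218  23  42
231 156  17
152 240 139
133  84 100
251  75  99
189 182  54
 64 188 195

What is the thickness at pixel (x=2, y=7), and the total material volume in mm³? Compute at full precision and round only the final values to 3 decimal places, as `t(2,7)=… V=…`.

span = t_max - t_min = 4.61 - 0.86 = 3.750
L(2,7) = 195, L_eff = 195/255 = 0.764706
t(2,7) = 4.61 - 3.750·0.764706 = 1.742
Σt over all 8·3 pixels = 26972/425 ≈ 63.4635294
V = pitch²·Σt = 0.79²·26972/425 = 39.608

t(2,7)=1.742 V=39.608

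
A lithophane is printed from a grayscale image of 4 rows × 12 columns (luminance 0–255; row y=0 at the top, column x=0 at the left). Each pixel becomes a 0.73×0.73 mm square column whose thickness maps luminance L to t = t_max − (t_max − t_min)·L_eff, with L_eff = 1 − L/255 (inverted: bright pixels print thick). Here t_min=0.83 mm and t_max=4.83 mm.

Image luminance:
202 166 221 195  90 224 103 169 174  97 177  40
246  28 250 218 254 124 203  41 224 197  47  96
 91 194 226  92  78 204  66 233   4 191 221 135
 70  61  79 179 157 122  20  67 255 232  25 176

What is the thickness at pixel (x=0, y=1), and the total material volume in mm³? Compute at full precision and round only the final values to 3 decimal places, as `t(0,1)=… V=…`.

span = t_max - t_min = 4.83 - 0.83 = 4.000
L(0,1) = 246, L_eff = 1 - 246/255 = 0.035294 (inverted)
t(0,1) = 4.83 - 4.000·0.035294 = 4.689
Σt over all 4·12 pixels = 190076/1275 ≈ 149.0792157
V = pitch²·Σt = 0.73²·190076/1275 = 79.444

t(0,1)=4.689 V=79.444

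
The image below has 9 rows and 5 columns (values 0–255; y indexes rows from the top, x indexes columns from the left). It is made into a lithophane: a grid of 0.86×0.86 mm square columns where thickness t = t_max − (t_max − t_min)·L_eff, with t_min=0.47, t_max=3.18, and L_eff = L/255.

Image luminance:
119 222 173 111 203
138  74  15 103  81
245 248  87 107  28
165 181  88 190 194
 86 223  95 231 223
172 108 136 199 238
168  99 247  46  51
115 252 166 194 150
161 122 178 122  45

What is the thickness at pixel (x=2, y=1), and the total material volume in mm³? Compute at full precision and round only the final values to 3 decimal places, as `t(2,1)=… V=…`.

span = t_max - t_min = 3.18 - 0.47 = 2.710
L(2,1) = 15, L_eff = 15/255 = 0.058824
t(2,1) = 3.18 - 2.710·0.058824 = 3.021
Σt over all 9·5 pixels = 1860721/25500 ≈ 72.9694510
V = pitch²·Σt = 0.86²·1860721/25500 = 53.968

t(2,1)=3.021 V=53.968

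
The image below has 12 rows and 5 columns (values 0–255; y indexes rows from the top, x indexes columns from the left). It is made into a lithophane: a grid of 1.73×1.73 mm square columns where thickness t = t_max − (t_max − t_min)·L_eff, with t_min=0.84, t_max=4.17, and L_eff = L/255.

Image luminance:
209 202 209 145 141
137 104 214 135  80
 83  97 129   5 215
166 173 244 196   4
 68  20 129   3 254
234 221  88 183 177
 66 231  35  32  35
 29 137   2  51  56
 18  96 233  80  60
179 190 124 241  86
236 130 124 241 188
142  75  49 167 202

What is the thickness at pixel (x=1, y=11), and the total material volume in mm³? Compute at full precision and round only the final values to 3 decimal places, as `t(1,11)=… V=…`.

t(1,11)=3.191 V=443.970

span = t_max - t_min = 4.17 - 0.84 = 3.330
L(1,11) = 75, L_eff = 75/255 = 0.294118
t(1,11) = 4.17 - 3.330·0.294118 = 3.191
Σt over all 12·5 pixels = 12609/85 ≈ 148.3411765
V = pitch²·Σt = 1.73²·12609/85 = 443.970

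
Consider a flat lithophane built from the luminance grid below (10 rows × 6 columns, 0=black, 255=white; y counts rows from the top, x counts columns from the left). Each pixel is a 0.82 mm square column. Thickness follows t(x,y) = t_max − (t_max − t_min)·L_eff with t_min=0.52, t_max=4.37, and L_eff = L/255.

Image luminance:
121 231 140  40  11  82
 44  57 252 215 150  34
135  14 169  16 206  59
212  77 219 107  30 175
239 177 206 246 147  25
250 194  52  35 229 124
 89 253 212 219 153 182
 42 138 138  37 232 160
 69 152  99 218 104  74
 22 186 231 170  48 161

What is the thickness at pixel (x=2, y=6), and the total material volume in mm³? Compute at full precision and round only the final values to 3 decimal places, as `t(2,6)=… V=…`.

span = t_max - t_min = 4.37 - 0.52 = 3.850
L(2,6) = 212, L_eff = 212/255 = 0.831373
t(2,6) = 4.37 - 3.850·0.831373 = 1.169
Σt over all 10·6 pixels = 139.77
V = pitch²·Σt = 0.82²·139.77 = 93.981

t(2,6)=1.169 V=93.981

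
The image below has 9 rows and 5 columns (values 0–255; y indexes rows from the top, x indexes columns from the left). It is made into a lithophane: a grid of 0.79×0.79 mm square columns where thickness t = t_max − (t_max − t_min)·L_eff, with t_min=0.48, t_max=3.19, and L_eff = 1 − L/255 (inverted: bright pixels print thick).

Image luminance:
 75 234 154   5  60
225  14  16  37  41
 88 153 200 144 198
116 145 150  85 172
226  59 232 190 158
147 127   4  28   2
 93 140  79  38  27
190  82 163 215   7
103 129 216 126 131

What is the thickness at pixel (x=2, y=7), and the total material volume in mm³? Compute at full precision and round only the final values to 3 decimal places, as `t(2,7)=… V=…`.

t(2,7)=2.212 V=48.129

span = t_max - t_min = 3.19 - 0.48 = 2.710
L(2,7) = 163, L_eff = 1 - 163/255 = 0.360784 (inverted)
t(2,7) = 3.19 - 2.710·0.360784 = 2.212
Σt over all 9·5 pixels = 491626/6375 ≈ 77.1178039
V = pitch²·Σt = 0.79²·491626/6375 = 48.129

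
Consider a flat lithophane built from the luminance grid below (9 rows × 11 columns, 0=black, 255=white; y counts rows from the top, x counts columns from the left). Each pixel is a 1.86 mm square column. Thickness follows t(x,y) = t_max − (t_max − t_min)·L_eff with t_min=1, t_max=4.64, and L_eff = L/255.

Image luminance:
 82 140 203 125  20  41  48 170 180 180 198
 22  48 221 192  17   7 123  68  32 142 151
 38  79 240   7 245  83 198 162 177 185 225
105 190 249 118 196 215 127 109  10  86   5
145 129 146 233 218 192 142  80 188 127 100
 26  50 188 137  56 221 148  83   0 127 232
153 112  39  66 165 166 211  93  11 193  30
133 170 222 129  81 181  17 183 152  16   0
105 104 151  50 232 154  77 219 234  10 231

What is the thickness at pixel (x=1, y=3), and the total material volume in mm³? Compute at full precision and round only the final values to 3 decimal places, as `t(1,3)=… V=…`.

span = t_max - t_min = 4.64 - 1 = 3.640
L(1,3) = 190, L_eff = 190/255 = 0.745098
t(1,3) = 4.64 - 3.640·0.745098 = 1.928
Σt over all 9·11 pixels = 1789373/6375 ≈ 280.6859608
V = pitch²·Σt = 1.86²·1789373/6375 = 971.061

t(1,3)=1.928 V=971.061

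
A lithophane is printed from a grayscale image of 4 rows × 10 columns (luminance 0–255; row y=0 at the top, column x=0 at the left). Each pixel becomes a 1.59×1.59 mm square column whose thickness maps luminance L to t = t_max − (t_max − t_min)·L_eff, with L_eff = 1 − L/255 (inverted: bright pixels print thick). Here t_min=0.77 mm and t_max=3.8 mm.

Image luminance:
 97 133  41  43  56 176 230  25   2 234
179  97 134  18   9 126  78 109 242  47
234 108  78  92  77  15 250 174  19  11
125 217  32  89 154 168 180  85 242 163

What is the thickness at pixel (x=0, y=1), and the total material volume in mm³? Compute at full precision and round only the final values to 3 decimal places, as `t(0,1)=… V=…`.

t(0,1)=2.897 V=215.718

span = t_max - t_min = 3.8 - 0.77 = 3.030
L(0,1) = 179, L_eff = 1 - 179/255 = 0.298039 (inverted)
t(0,1) = 3.8 - 3.030·0.298039 = 2.897
Σt over all 4·10 pixels = 725289/8500 ≈ 85.3281176
V = pitch²·Σt = 1.59²·725289/8500 = 215.718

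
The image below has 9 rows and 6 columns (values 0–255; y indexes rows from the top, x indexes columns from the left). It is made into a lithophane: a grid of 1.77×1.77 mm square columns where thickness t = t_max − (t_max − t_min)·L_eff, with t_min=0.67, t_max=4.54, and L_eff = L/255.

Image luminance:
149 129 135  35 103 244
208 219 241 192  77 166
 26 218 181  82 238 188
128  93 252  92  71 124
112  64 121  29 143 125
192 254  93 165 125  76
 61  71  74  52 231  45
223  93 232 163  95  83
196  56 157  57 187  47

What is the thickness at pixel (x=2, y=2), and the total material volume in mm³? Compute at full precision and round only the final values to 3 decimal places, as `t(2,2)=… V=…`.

span = t_max - t_min = 4.54 - 0.67 = 3.870
L(2,2) = 181, L_eff = 181/255 = 0.709804
t(2,2) = 4.54 - 3.870·0.709804 = 1.793
Σt over all 9·6 pixels = 1153383/8500 ≈ 135.6921176
V = pitch²·Σt = 1.77²·1153383/8500 = 425.110

t(2,2)=1.793 V=425.110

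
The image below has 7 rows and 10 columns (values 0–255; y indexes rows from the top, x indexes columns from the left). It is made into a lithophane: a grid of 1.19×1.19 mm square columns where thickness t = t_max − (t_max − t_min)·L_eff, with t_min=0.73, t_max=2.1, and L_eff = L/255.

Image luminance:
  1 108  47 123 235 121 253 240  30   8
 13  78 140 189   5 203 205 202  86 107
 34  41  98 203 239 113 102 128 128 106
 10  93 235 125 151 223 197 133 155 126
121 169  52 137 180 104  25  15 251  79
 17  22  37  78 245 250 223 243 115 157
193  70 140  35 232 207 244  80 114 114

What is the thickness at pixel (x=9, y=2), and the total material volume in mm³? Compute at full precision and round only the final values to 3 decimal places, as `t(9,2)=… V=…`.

t(9,2)=1.531 V=139.823

span = t_max - t_min = 2.1 - 0.73 = 1.370
L(9,2) = 106, L_eff = 106/255 = 0.415686
t(9,2) = 2.1 - 1.370·0.415686 = 1.531
Σt over all 7·10 pixels = 2517829/25500 ≈ 98.7383922
V = pitch²·Σt = 1.19²·2517829/25500 = 139.823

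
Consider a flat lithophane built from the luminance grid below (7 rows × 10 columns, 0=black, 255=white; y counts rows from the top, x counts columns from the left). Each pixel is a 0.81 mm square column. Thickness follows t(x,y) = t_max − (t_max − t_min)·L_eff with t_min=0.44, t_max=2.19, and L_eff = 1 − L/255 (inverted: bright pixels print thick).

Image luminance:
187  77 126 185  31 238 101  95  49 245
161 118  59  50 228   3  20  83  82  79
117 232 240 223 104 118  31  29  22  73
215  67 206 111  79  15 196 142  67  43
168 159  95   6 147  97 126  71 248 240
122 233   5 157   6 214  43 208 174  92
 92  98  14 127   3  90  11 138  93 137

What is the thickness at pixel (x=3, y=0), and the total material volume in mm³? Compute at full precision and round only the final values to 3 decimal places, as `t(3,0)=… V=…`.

t(3,0)=1.710 V=56.053

span = t_max - t_min = 2.19 - 0.44 = 1.750
L(3,0) = 185, L_eff = 1 - 185/255 = 0.274510 (inverted)
t(3,0) = 2.19 - 1.750·0.274510 = 1.710
Σt over all 7·10 pixels = 87143/1020 ≈ 85.4343137
V = pitch²·Σt = 0.81²·87143/1020 = 56.053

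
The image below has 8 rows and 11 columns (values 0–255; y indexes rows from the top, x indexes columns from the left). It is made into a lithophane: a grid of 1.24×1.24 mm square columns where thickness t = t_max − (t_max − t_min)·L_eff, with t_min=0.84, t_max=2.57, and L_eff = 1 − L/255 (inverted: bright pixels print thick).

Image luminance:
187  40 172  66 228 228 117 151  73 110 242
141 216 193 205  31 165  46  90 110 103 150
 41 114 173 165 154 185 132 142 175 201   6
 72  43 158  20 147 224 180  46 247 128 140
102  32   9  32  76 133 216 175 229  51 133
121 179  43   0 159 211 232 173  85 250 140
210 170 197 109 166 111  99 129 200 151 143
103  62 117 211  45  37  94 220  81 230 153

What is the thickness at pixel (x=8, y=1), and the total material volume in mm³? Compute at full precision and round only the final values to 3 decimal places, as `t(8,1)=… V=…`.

span = t_max - t_min = 2.57 - 0.84 = 1.730
L(8,1) = 110, L_eff = 1 - 110/255 = 0.568627 (inverted)
t(8,1) = 2.57 - 1.730·0.568627 = 1.586
Σt over all 8·11 pixels = 980552/6375 ≈ 153.8120784
V = pitch²·Σt = 1.24²·980552/6375 = 236.501

t(8,1)=1.586 V=236.501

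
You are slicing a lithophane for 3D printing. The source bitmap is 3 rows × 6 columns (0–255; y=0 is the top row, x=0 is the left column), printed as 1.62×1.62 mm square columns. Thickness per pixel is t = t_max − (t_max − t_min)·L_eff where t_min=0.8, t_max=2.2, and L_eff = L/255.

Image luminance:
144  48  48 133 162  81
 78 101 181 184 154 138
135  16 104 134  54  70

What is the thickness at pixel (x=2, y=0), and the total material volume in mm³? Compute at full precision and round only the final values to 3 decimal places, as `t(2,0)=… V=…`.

span = t_max - t_min = 2.2 - 0.8 = 1.400
L(2,0) = 48, L_eff = 48/255 = 0.188235
t(2,0) = 2.2 - 1.400·0.188235 = 1.936
Σt over all 3·6 pixels = 2449/85 ≈ 28.8117647
V = pitch²·Σt = 1.62²·2449/85 = 75.614

t(2,0)=1.936 V=75.614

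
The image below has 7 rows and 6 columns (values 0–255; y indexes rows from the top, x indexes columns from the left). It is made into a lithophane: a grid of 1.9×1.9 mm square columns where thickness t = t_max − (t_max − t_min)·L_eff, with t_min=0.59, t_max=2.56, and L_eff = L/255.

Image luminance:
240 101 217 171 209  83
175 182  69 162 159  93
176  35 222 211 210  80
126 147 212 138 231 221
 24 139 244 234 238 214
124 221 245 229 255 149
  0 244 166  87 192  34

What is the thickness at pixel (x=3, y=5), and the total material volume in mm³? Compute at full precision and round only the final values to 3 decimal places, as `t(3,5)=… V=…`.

span = t_max - t_min = 2.56 - 0.59 = 1.970
L(3,5) = 229, L_eff = 229/255 = 0.898039
t(3,5) = 2.56 - 1.970·0.898039 = 0.791
Σt over all 7·6 pixels = 460229/8500 ≈ 54.1445882
V = pitch²·Σt = 1.9²·460229/8500 = 195.462

t(3,5)=0.791 V=195.462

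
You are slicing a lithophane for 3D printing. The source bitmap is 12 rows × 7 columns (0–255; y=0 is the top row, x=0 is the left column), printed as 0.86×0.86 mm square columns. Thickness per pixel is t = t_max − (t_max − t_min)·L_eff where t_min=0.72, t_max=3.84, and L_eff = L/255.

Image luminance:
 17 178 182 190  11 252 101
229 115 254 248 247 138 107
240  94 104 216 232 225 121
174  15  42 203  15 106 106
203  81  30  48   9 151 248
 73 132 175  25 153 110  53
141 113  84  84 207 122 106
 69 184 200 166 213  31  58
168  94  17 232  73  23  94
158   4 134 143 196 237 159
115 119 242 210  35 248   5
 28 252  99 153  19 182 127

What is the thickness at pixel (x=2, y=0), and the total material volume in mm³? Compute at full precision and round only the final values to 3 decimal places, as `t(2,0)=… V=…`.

span = t_max - t_min = 3.84 - 0.72 = 3.120
L(2,0) = 182, L_eff = 182/255 = 0.713725
t(2,0) = 3.84 - 3.120·0.713725 = 1.613
Σt over all 12·7 pixels = 399518/2125 ≈ 188.0084706
V = pitch²·Σt = 0.86²·399518/2125 = 139.051

t(2,0)=1.613 V=139.051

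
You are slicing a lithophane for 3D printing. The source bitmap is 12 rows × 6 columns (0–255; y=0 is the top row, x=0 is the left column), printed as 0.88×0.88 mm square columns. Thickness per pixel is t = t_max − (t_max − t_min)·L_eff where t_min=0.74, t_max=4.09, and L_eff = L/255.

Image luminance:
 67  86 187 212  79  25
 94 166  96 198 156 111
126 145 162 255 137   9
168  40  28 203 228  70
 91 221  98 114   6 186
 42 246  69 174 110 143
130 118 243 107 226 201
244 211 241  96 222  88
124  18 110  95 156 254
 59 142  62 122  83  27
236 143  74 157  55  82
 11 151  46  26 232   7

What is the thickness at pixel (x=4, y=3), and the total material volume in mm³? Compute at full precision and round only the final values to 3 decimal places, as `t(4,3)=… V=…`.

t(4,3)=1.095 V=134.988

span = t_max - t_min = 4.09 - 0.74 = 3.350
L(4,3) = 228, L_eff = 228/255 = 0.894118
t(4,3) = 4.09 - 3.350·0.894118 = 1.095
Σt over all 12·6 pixels = 296333/1700 ≈ 174.3135294
V = pitch²·Σt = 0.88²·296333/1700 = 134.988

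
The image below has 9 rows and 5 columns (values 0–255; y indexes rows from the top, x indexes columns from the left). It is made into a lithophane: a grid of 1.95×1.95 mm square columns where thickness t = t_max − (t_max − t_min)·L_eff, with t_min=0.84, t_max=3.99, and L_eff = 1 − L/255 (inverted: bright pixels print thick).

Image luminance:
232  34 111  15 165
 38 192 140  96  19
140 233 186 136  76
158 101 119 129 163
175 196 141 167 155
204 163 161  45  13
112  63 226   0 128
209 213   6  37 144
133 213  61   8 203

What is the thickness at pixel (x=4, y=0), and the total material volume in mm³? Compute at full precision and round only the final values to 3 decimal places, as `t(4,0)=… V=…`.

span = t_max - t_min = 3.99 - 0.84 = 3.150
L(4,0) = 165, L_eff = 1 - 165/255 = 0.352941 (inverted)
t(4,0) = 3.99 - 3.150·0.352941 = 2.878
Σt over all 9·5 pixels = 183099/1700 ≈ 107.7052941
V = pitch²·Σt = 1.95²·183099/1700 = 409.549

t(4,0)=2.878 V=409.549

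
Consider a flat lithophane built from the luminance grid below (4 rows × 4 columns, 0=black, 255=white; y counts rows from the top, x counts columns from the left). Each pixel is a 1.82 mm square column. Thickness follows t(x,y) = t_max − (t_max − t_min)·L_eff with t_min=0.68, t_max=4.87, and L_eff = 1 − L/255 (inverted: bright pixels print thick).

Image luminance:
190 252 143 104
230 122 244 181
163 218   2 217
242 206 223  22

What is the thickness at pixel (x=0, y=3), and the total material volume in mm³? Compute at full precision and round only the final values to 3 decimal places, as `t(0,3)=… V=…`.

span = t_max - t_min = 4.87 - 0.68 = 4.190
L(0,3) = 242, L_eff = 1 - 242/255 = 0.050980 (inverted)
t(0,3) = 4.87 - 4.190·0.050980 = 4.656
Σt over all 4·4 pixels = 1433461/25500 ≈ 56.2141569
V = pitch²·Σt = 1.82²·1433461/25500 = 186.204

t(0,3)=4.656 V=186.204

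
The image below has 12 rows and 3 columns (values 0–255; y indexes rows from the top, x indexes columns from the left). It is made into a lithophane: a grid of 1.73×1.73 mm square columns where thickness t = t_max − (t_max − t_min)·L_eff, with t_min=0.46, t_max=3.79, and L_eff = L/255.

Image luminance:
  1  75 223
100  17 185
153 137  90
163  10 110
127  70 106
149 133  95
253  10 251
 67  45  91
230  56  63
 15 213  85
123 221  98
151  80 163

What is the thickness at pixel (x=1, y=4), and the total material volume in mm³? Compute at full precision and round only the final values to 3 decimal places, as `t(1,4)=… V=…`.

t(1,4)=2.876 V=245.802

span = t_max - t_min = 3.79 - 0.46 = 3.330
L(1,4) = 70, L_eff = 70/255 = 0.274510
t(1,4) = 3.79 - 3.330·0.274510 = 2.876
Σt over all 12·3 pixels = 698091/8500 ≈ 82.1283529
V = pitch²·Σt = 1.73²·698091/8500 = 245.802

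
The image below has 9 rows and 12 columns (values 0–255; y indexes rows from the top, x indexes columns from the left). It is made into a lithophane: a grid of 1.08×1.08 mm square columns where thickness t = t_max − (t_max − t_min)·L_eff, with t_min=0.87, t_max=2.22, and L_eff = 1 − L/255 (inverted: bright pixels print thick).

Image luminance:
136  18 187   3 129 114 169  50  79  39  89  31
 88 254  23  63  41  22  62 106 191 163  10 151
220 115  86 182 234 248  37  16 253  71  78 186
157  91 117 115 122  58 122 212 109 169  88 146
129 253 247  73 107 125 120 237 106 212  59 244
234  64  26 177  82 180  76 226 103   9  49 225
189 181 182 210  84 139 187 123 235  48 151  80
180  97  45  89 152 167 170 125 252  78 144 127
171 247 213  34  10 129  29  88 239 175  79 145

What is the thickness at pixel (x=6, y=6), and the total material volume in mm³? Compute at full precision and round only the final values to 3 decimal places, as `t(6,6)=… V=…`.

t(6,6)=1.860 V=194.854

span = t_max - t_min = 2.22 - 0.87 = 1.350
L(6,6) = 187, L_eff = 1 - 187/255 = 0.266667 (inverted)
t(6,6) = 2.22 - 1.350·0.266667 = 1.860
Σt over all 9·12 pixels = 56799/340 ≈ 167.0558824
V = pitch²·Σt = 1.08²·56799/340 = 194.854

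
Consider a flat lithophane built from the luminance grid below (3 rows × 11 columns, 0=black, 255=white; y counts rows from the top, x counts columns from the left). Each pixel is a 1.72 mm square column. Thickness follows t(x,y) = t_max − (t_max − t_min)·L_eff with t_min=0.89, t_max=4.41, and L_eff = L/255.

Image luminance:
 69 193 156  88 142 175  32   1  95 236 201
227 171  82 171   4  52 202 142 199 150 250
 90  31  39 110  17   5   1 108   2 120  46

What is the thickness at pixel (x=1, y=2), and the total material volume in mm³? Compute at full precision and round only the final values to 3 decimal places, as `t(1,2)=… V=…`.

span = t_max - t_min = 4.41 - 0.89 = 3.520
L(1,2) = 31, L_eff = 31/255 = 0.121569
t(1,2) = 4.41 - 3.520·0.121569 = 3.982
Σt over all 3·11 pixels = 2441351/25500 ≈ 95.7392549
V = pitch²·Σt = 1.72²·2441351/25500 = 283.235

t(1,2)=3.982 V=283.235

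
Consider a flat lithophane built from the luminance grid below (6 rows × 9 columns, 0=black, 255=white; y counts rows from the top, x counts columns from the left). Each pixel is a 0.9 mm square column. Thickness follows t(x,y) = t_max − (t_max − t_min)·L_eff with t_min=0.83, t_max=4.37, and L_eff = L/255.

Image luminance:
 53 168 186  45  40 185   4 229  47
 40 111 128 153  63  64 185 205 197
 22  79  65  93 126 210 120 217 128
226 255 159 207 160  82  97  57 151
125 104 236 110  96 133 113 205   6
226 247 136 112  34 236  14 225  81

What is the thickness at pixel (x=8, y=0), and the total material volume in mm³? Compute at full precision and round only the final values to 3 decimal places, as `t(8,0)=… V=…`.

span = t_max - t_min = 4.37 - 0.83 = 3.540
L(8,0) = 47, L_eff = 47/255 = 0.184314
t(8,0) = 4.37 - 3.540·0.184314 = 3.718
Σt over all 6·9 pixels = 590151/4250 ≈ 138.8590588
V = pitch²·Σt = 0.9²·590151/4250 = 112.476

t(8,0)=3.718 V=112.476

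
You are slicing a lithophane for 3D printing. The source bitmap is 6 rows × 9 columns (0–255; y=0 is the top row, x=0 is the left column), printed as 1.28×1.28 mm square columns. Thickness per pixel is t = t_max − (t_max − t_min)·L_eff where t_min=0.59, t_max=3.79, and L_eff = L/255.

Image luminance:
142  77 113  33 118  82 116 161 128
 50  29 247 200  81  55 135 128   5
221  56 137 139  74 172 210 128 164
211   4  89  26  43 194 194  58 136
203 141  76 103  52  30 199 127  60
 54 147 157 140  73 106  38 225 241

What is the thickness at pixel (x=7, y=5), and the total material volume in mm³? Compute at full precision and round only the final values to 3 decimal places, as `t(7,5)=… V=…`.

t(7,5)=0.966 V=205.209

span = t_max - t_min = 3.79 - 0.59 = 3.200
L(7,5) = 225, L_eff = 225/255 = 0.882353
t(7,5) = 3.79 - 3.200·0.882353 = 0.966
Σt over all 6·9 pixels = 319387/2550 ≈ 125.2498039
V = pitch²·Σt = 1.28²·319387/2550 = 205.209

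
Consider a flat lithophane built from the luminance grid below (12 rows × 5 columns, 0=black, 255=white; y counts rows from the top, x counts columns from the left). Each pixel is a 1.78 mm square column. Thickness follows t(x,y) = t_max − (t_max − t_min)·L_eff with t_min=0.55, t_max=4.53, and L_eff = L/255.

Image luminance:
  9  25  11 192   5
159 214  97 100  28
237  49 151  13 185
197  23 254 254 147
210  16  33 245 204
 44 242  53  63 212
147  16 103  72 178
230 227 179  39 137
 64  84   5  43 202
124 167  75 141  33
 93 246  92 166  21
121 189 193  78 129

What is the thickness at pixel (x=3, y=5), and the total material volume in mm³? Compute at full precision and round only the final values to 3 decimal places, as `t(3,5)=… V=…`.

t(3,5)=3.547 V=501.854

span = t_max - t_min = 4.53 - 0.55 = 3.980
L(3,5) = 63, L_eff = 63/255 = 0.247059
t(3,5) = 4.53 - 3.980·0.247059 = 3.547
Σt over all 12·5 pixels = 336586/2125 ≈ 158.3934118
V = pitch²·Σt = 1.78²·336586/2125 = 501.854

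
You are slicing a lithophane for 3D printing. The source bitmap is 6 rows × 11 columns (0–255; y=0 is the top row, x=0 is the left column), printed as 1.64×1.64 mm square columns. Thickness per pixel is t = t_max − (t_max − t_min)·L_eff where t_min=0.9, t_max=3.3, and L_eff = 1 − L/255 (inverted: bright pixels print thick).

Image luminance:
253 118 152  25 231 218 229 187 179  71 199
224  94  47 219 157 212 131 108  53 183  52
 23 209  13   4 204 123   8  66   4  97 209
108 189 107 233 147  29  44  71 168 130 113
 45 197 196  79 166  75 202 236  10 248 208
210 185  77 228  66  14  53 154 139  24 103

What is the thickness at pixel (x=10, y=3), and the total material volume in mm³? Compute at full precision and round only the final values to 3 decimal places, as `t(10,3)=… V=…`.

t(10,3)=1.964 V=376.348

span = t_max - t_min = 3.3 - 0.9 = 2.400
L(10,3) = 113, L_eff = 1 - 113/255 = 0.556863 (inverted)
t(10,3) = 3.3 - 2.400·0.556863 = 1.964
Σt over all 6·11 pixels = 59469/425 ≈ 139.9270588
V = pitch²·Σt = 1.64²·59469/425 = 376.348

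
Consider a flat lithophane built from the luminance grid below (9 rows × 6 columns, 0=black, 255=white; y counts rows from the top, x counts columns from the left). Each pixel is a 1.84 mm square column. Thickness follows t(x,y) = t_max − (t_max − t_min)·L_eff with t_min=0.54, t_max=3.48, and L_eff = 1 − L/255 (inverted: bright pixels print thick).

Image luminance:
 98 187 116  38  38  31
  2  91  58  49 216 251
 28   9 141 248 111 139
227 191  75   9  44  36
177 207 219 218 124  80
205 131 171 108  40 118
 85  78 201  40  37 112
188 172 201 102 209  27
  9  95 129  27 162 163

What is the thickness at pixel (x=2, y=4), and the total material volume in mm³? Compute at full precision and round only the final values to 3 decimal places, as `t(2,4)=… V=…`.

t(2,4)=3.065 V=343.389

span = t_max - t_min = 3.48 - 0.54 = 2.940
L(2,4) = 219, L_eff = 1 - 219/255 = 0.141176 (inverted)
t(2,4) = 3.48 - 2.940·0.141176 = 3.065
Σt over all 9·6 pixels = 215531/2125 ≈ 101.4263529
V = pitch²·Σt = 1.84²·215531/2125 = 343.389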